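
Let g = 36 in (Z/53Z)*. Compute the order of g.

13

The order of 36 must divide p − 1 = 52 = 2^2 · 13.
Divisors: 1, 2, 4, 13, 26, 52.
Check each in increasing order: 36^1 ≡ 36;  36^2 ≡ 24;  36^4 ≡ 46;  36^13 ≡ 1.
Smallest exponent giving 1 is 13.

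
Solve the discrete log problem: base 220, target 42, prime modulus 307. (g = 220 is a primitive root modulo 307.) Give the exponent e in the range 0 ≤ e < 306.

Baby-step giant-step with m = ceil(sqrt(306)) = 18.
Baby table (220^j mod 307 for j=0..17):
  0:1  1:220  2:201  3:12  4:184  5:263  6:144  7:59
  8:86  9:193  10:94  11:111  12:167  13:207  14:104  15:162
  16:28  17:20
Giant step factor: 220^(-18) ≡ 304 (mod 307).
Scan 42·304^i mod 307 for i = 0, 1, …:
  i=0: 42   i=1: 181   i=2: 71   i=3: 94
Match at i=3, j=10: e = 3·18 + 10 = 64.

64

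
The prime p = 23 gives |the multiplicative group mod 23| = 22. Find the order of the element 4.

11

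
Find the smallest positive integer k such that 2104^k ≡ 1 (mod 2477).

1238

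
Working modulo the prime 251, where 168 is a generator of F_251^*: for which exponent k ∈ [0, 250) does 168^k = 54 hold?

7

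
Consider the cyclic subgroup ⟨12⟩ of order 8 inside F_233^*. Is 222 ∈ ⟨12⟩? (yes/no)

222 ∈ ⟨12⟩ iff 222^8 ≡ 1 (mod 233), since |⟨12⟩| = 8.
222^8 mod 233 = 46.
Since 46 ≠ 1, 222 does not lie in the subgroup.

no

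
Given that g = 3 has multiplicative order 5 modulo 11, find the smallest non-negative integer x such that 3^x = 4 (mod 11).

Successive powers of 3 modulo 11:
  3^0=1  3^1=3  3^2=9  3^3=5  3^4=4
So 3^4 ≡ 4 (mod 11), giving x = 4.

4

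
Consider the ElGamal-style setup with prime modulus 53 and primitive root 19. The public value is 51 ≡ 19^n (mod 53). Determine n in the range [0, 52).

19

Baby-step giant-step with m = ceil(sqrt(52)) = 8.
Baby table (19^j mod 53 for j=0..7):
  0:1  1:19  2:43  3:22  4:47  5:45  6:7  7:27
Giant step factor: 19^(-8) ≡ 28 (mod 53).
Scan 51·28^i mod 53 for i = 0, 1, …:
  i=0: 51   i=1: 50   i=2: 22
Match at i=2, j=3: n = 2·8 + 3 = 19.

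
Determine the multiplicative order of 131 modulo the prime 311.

310

The order of 131 must divide p − 1 = 310 = 2 · 5 · 31.
Divisors: 1, 2, 5, 10, 31, 62, 155, 310.
Check each in increasing order: 131^1 ≡ 131;  131^2 ≡ 56;  131^5 ≡ 296;  131^10 ≡ 225;  131^31 ≡ 95;  131^62 ≡ 6;  131^155 ≡ 310;  131^310 ≡ 1.
Smallest exponent giving 1 is 310.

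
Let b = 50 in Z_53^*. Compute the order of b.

The order of 50 must divide p − 1 = 52 = 2^2 · 13.
Divisors: 1, 2, 4, 13, 26, 52.
Check each in increasing order: 50^1 ≡ 50;  50^2 ≡ 9;  50^4 ≡ 28;  50^13 ≡ 23;  50^26 ≡ 52;  50^52 ≡ 1.
Smallest exponent giving 1 is 52.

52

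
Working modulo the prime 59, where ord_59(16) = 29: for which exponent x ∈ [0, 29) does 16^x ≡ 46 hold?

4

Successive powers of 16 modulo 59:
  16^0=1  16^1=16  16^2=20  16^3=25  16^4=46
So 16^4 ≡ 46 (mod 59), giving x = 4.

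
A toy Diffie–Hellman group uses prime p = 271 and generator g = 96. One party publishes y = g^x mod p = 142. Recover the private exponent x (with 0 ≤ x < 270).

193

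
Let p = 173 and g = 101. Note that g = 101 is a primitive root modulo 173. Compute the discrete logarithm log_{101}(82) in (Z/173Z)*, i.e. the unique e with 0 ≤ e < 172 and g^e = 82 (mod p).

13

Baby-step giant-step with m = ceil(sqrt(172)) = 14.
Baby table (101^j mod 173 for j=0..13):
  0:1  1:101  2:167  3:86  4:36  5:3  6:130  7:155
  8:85  9:108  10:9  11:44  12:119  13:82
Giant step factor: 101^(-14) ≡ 55 (mod 173).
Scan 82·55^i mod 173 for i = 0, 1, …:
  i=0: 82
Match at i=0, j=13: e = 0·14 + 13 = 13.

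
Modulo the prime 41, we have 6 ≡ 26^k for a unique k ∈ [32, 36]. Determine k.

33

Compute 26^32 mod 41 = 16, then multiply by 26 repeatedly:
  26^32=16  26^33=6
Found 6 at exponent 33.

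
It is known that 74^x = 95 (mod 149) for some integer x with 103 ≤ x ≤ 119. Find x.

Compute 74^103 mod 149 = 89, then multiply by 74 repeatedly:
  74^103=89  74^104=30  74^105=134  74^106=82  74^107=108
  74^108=95
Found 95 at exponent 108.

108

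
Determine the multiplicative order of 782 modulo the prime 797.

199

The order of 782 must divide p − 1 = 796 = 2^2 · 199.
Divisors: 1, 2, 4, 199, 398, 796.
Check each in increasing order: 782^1 ≡ 782;  782^2 ≡ 225;  782^4 ≡ 414;  782^199 ≡ 1.
Smallest exponent giving 1 is 199.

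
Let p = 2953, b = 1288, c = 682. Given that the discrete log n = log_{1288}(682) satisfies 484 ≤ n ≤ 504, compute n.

490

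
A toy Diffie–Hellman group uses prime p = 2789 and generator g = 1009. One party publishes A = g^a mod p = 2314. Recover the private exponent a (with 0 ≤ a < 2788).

1487

Baby-step giant-step with m = ceil(sqrt(2788)) = 53.
Baby table (1009^j mod 2789 for j=0..52):
  0:1  1:1009  2:96  3:2038  4:849  5:418  6:623  7:1082
  8:1239  9:679  10:1806  11:1037  12:458  13:1937  14:2133  15:1878
  16:1171  17:1792  18:856  19:1903  20:1295  21:1403  22:1604  23:816
  24:589  25:244  26:764  27:1112  28:830  29:770  30:1588  31:1406
  32:1842  33:1104  34:1125  35:2  36:2018  37:192  38:1287  39:1698
  40:836  41:1246  42:2164  43:2478  44:1358  45:823  46:2074  47:916
  48:1085  49:1477  50:967  51:2342  52:795
Giant step factor: 1009^(-53) ≡ 448 (mod 2789).
Scan 2314·448^i mod 2789 for i = 0, 1, …:
  i=0: 2314   i=1: 1953   i=2: 1987   i=3: 485
  i=4: 2527   i=5: 2551   i=6: 2147   i=7: 2440
  i=8: 2621   i=9: 39     …   i=27: 17
  i=28: 2038
Match at i=28, j=3: a = 28·53 + 3 = 1487.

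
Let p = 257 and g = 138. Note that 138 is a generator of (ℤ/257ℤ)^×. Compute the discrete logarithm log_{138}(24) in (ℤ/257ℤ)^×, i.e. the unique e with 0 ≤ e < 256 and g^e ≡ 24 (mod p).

Baby-step giant-step with m = ceil(sqrt(256)) = 16.
Baby table (138^j mod 257 for j=0..15):
  0:1  1:138  2:26  3:247  4:162  5:254  6:100  7:179
  8:30  9:28  10:9  11:214  12:234  13:167  14:173  15:230
Giant step factor: 138^(-16) ≡ 2 (mod 257).
Scan 24·2^i mod 257 for i = 0, 1, …:
  i=0: 24   i=1: 48   i=2: 96   i=3: 192
  i=4: 127   i=5: 254
Match at i=5, j=5: e = 5·16 + 5 = 85.

85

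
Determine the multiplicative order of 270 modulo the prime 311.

31

The order of 270 must divide p − 1 = 310 = 2 · 5 · 31.
Divisors: 1, 2, 5, 10, 31, 62, 155, 310.
Check each in increasing order: 270^1 ≡ 270;  270^2 ≡ 126;  270^5 ≡ 7;  270^10 ≡ 49;  270^31 ≡ 1.
Smallest exponent giving 1 is 31.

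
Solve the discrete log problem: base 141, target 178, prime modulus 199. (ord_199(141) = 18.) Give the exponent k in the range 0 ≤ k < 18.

16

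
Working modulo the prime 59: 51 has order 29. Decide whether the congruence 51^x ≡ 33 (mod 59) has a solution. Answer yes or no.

33 ∈ ⟨51⟩ iff 33^29 ≡ 1 (mod 59), since |⟨51⟩| = 29.
33^29 mod 59 = 58.
Since 58 ≠ 1, 33 does not lie in the subgroup.

no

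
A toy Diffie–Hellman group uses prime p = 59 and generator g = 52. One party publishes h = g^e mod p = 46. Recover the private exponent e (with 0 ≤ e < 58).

46

Baby-step giant-step with m = ceil(sqrt(58)) = 8.
Baby table (52^j mod 59 for j=0..7):
  0:1  1:52  2:49  3:11  4:41  5:8  6:3  7:38
Giant step factor: 52^(-8) ≡ 57 (mod 59).
Scan 46·57^i mod 59 for i = 0, 1, …:
  i=0: 46   i=1: 26   i=2: 7   i=3: 45
  i=4: 28   i=5: 3
Match at i=5, j=6: e = 5·8 + 6 = 46.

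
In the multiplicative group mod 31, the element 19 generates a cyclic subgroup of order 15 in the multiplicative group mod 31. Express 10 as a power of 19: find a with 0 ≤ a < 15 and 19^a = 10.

Successive powers of 19 modulo 31:
  19^0=1  19^1=19  19^2=20  19^3=8  19^4=28  19^5=5
  19^6=2  19^7=7  19^8=9  19^9=16  19^10=25  19^11=10
So 19^11 ≡ 10 (mod 31), giving a = 11.

11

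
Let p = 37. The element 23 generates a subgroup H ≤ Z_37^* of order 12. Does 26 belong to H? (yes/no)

26 ∈ ⟨23⟩ iff 26^12 ≡ 1 (mod 37), since |⟨23⟩| = 12.
26^12 mod 37 = 1.
Since 1 = 1, 26 lies in the subgroup.

yes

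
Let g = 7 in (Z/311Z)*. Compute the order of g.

31

The order of 7 must divide p − 1 = 310 = 2 · 5 · 31.
Divisors: 1, 2, 5, 10, 31, 62, 155, 310.
Check each in increasing order: 7^1 ≡ 7;  7^2 ≡ 49;  7^5 ≡ 13;  7^10 ≡ 169;  7^31 ≡ 1.
Smallest exponent giving 1 is 31.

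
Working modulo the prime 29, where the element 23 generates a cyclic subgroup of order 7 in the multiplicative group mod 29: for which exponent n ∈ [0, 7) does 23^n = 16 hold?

3

Successive powers of 23 modulo 29:
  23^0=1  23^1=23  23^2=7  23^3=16
So 23^3 ≡ 16 (mod 29), giving n = 3.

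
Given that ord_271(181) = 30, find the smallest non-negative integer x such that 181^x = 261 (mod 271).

3

Successive powers of 181 modulo 271:
  181^0=1  181^1=181  181^2=241  181^3=261
So 181^3 ≡ 261 (mod 271), giving x = 3.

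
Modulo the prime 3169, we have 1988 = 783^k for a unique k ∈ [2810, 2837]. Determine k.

Compute 783^2810 mod 3169 = 1747, then multiply by 783 repeatedly:
  783^2810=1747  783^2811=2062  783^2812=1525  783^2813=2531  783^2814=1148
  783^2815=2057  783^2816=779  783^2817=1509  783^2818=2679  783^2819=2948
  783^2820=1252  783^2821=1095  783^2822=1755  783^2823=1988
Found 1988 at exponent 2823.

2823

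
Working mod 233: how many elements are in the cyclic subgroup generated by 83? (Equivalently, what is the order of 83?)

232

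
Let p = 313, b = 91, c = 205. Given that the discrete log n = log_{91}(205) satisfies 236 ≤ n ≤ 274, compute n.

272

Compute 91^236 mod 313 = 181, then multiply by 91 repeatedly:
  91^236=181  91^237=195  91^238=217  91^239=28  91^240=44
  91^241=248  91^242=32  91^243=95  91^244=194  91^245=126
  91^246=198  91^247=177  91^248=144  91^249=271  91^250=247
  91^251=254  91^252=265  91^253=14  91^254=22  91^255=124
  91^256=16  91^257=204  91^258=97  91^259=63  91^260=99
  91^261=245  91^262=72  91^263=292  91^264=280  91^265=127
  91^266=289  91^267=7  91^268=11  91^269=62  91^270=8
  91^271=102  91^272=205
Found 205 at exponent 272.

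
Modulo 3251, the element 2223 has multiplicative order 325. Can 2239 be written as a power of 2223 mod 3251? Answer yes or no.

yes

2239 ∈ ⟨2223⟩ iff 2239^325 ≡ 1 (mod 3251), since |⟨2223⟩| = 325.
2239^325 mod 3251 = 1.
Since 1 = 1, 2239 lies in the subgroup.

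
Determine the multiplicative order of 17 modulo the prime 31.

30

The order of 17 must divide p − 1 = 30 = 2 · 3 · 5.
Divisors: 1, 2, 3, 5, 6, 10, 15, 30.
Check each in increasing order: 17^1 ≡ 17;  17^2 ≡ 10;  17^3 ≡ 15;  17^5 ≡ 26;  17^6 ≡ 8;  17^10 ≡ 25;  17^15 ≡ 30;  17^30 ≡ 1.
Smallest exponent giving 1 is 30.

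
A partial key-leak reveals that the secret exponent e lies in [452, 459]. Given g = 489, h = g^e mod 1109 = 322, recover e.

Compute 489^452 mod 1109 = 85, then multiply by 489 repeatedly:
  489^452=85  489^453=532  489^454=642  489^455=91  489^456=139
  489^457=322
Found 322 at exponent 457.

457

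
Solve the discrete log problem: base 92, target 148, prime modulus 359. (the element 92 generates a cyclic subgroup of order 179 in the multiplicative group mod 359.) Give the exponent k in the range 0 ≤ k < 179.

62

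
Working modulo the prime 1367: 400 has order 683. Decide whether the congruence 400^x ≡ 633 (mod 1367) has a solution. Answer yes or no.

no

633 ∈ ⟨400⟩ iff 633^683 ≡ 1 (mod 1367), since |⟨400⟩| = 683.
633^683 mod 1367 = 1366.
Since 1366 ≠ 1, 633 does not lie in the subgroup.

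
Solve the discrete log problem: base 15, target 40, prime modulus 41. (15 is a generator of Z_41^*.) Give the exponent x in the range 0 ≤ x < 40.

20

Successive powers of 15 modulo 41:
  15^0=1  15^1=15  15^2=20  15^3=13  15^4=31  15^5=14
  15^6=5  15^7=34  15^8=18  15^9=24  15^10=32  15^11=29
  15^12=25  15^13=6  15^14=8  15^15=38  15^16=37  15^17=22
  15^18=2  15^19=30  15^20=40
So 15^20 ≡ 40 (mod 41), giving x = 20.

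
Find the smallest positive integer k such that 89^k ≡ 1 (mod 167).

83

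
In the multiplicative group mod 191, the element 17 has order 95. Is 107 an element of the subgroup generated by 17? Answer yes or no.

yes

107 ∈ ⟨17⟩ iff 107^95 ≡ 1 (mod 191), since |⟨17⟩| = 95.
107^95 mod 191 = 1.
Since 1 = 1, 107 lies in the subgroup.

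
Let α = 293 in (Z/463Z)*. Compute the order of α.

The order of 293 must divide p − 1 = 462 = 2 · 3 · 7 · 11.
Divisors: 1, 2, 3, 6, 7, 11, 14, 21, 22, 33, 42, 66, 77, 154, 231, 462.
Check each in increasing order: 293^1 ≡ 293;  293^2 ≡ 194;  293^3 ≡ 356;  293^6 ≡ 337;  293^7 ≡ 122;  293^11 ≡ 21;  293^14 ≡ 68;  293^21 ≡ 425;  293^22 ≡ 441;  293^33 ≡ 1.
Smallest exponent giving 1 is 33.

33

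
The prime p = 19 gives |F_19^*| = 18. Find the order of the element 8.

6

The order of 8 must divide p − 1 = 18 = 2 · 3^2.
Divisors: 1, 2, 3, 6, 9, 18.
Check each in increasing order: 8^1 ≡ 8;  8^2 ≡ 7;  8^3 ≡ 18;  8^6 ≡ 1.
Smallest exponent giving 1 is 6.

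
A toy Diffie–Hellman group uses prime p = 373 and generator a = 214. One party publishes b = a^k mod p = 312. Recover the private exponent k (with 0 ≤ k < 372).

371

Baby-step giant-step with m = ceil(sqrt(372)) = 20.
Baby table (214^j mod 373 for j=0..19):
  0:1  1:214  2:290  3:142  4:175  5:150  6:22  7:232
  8:39  9:140  10:120  11:316  12:111  13:255  14:112  15:96
  16:29  17:238  18:204  19:15
Giant step factor: 214^(-20) ≡ 170 (mod 373).
Scan 312·170^i mod 373 for i = 0, 1, …:
  i=0: 312   i=1: 74   i=2: 271   i=3: 191
  i=4: 19   i=5: 246   i=6: 44   i=7: 20
  i=8: 43   i=9: 223     …   i=17: 173
  i=18: 316
Match at i=18, j=11: k = 18·20 + 11 = 371.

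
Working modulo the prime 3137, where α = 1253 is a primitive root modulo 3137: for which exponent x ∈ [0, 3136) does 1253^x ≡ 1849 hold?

1308

Baby-step giant-step with m = ceil(sqrt(3136)) = 56.
Baby table (1253^j mod 3137 for j=0..55):
  0:1  1:1253  2:1509  3:2303  4:2756  5:2568  6:2279  7:917
  8:859  9:336  10:650  11:1967  12:2106  13:601  14:173  15:316
  16:686  17:20  18:3101  19:1947  20:2142  21:1791  22:1168  23:1662
  24:2655  25:1495  26:446  27:452  28:1696  29:1339  30:2609  31:323
  32:46  33:1172  34:400  35:2417  36:1296  37:2059  38:1313  39:1401
  40:1870  41:2908  42:1667  43:2646  44:2766  45:2550  46:1684  47:1988
  48:186  49:920  50:1481  51:1726  52:1285  53:824  54:399  55:1164
Giant step factor: 1253^(-56) ≡ 162 (mod 3137).
Scan 1849·162^i mod 3137 for i = 0, 1, …:
  i=0: 1849   i=1: 1523   i=2: 2040   i=3: 1095
  i=4: 1718   i=5: 2260   i=6: 2228   i=7: 181
  i=8: 1089   i=9: 746     …   i=22: 1756
  i=23: 2142
Match at i=23, j=20: x = 23·56 + 20 = 1308.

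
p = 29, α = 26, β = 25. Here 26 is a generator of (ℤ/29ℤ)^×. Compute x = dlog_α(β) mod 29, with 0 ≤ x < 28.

Successive powers of 26 modulo 29:
  26^0=1  26^1=26  26^2=9  26^3=2  26^4=23  26^5=18
  26^6=4  26^7=17  26^8=7  26^9=8  26^10=5  26^11=14
  26^12=16  26^13=10  26^14=28  26^15=3  26^16=20  26^17=27
  26^18=6  26^19=11  26^20=25
So 26^20 ≡ 25 (mod 29), giving x = 20.

20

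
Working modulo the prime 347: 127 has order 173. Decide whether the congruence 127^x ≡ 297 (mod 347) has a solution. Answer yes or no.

yes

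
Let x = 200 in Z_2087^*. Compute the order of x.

1043

The order of 200 must divide p − 1 = 2086 = 2 · 7 · 149.
Divisors: 1, 2, 7, 14, 149, 298, 1043, 2086.
Check each in increasing order: 200^1 ≡ 200;  200^2 ≡ 347;  200^7 ≡ 1121;  200^14 ≡ 267;  200^149 ≡ 2011;  200^298 ≡ 1602;  200^1043 ≡ 1.
Smallest exponent giving 1 is 1043.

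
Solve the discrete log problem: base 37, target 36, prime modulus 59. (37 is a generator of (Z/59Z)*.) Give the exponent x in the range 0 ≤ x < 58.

Successive powers of 37 modulo 59:
  37^0=1  37^1=37  37^2=12  37^3=31  37^4=26  37^5=18
  37^6=17  37^7=39  37^8=27  37^9=55  37^10=29  37^11=11
  37^12=53  37^13=14  37^14=46  37^15=50  37^16=21  37^17=10
  37^18=16  37^19=2  37^20=15  37^21=24  37^22=3  37^23=52
  37^24=36
So 37^24 ≡ 36 (mod 59), giving x = 24.

24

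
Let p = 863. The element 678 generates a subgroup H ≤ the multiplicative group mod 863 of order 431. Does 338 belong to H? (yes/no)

yes

338 ∈ ⟨678⟩ iff 338^431 ≡ 1 (mod 863), since |⟨678⟩| = 431.
338^431 mod 863 = 1.
Since 1 = 1, 338 lies in the subgroup.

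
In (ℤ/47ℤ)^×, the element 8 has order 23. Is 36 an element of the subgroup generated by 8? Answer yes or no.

⟨8⟩ has order 23; its elements mod 47 are {1, 2, 3, 4, 6, 7, 8, 9, 12, 14, 16, 17, 18, 21, 24, 25, 27, 28, 32, 34, 36, 37, 42}.
36 is in this set.

yes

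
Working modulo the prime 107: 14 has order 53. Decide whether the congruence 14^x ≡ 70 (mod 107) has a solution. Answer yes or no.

70 ∈ ⟨14⟩ iff 70^53 ≡ 1 (mod 107), since |⟨14⟩| = 53.
70^53 mod 107 = 106.
Since 106 ≠ 1, 70 does not lie in the subgroup.

no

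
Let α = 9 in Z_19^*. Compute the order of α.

The order of 9 must divide p − 1 = 18 = 2 · 3^2.
Divisors: 1, 2, 3, 6, 9, 18.
Check each in increasing order: 9^1 ≡ 9;  9^2 ≡ 5;  9^3 ≡ 7;  9^6 ≡ 11;  9^9 ≡ 1.
Smallest exponent giving 1 is 9.

9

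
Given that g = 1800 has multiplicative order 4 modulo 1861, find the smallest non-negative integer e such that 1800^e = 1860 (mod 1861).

2

Successive powers of 1800 modulo 1861:
  1800^0=1  1800^1=1800  1800^2=1860
So 1800^2 ≡ 1860 (mod 1861), giving e = 2.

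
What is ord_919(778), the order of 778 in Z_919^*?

The order of 778 must divide p − 1 = 918 = 2 · 3^3 · 17.
Divisors: 1, 2, 3, 6, 9, 17, 18, 27, 34, 51, 54, 102, 153, 306, 459, 918.
Check each in increasing order: 778^1 ≡ 778;  778^2 ≡ 582;  778^3 ≡ 648;  778^6 ≡ 840;  778^9 ≡ 272;  778^17 ≡ 655;  778^18 ≡ 464;  778^27 ≡ 305;  778^34 ≡ 771;  778^51 ≡ 474;  778^54 ≡ 206;  778^102 ≡ 440;  778^153 ≡ 866;  778^306 ≡ 52;  778^459 ≡ 1.
Smallest exponent giving 1 is 459.

459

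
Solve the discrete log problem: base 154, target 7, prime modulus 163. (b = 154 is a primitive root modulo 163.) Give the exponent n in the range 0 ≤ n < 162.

97

Baby-step giant-step with m = ceil(sqrt(162)) = 13.
Baby table (154^j mod 163 for j=0..12):
  0:1  1:154  2:81  3:86  4:41  5:120  6:61  7:103
  8:51  9:30  10:56  11:148  12:135
Giant step factor: 154^(-13) ≡ 11 (mod 163).
Scan 7·11^i mod 163 for i = 0, 1, …:
  i=0: 7   i=1: 77   i=2: 32   i=3: 26
  i=4: 123   i=5: 49   i=6: 50   i=7: 61
Match at i=7, j=6: n = 7·13 + 6 = 97.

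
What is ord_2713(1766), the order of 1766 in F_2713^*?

The order of 1766 must divide p − 1 = 2712 = 2^3 · 3 · 113.
Divisors: 1, 2, 3, 4, 6, 8, 12, 24, 113, 226, 339, 452, 678, 904, 1356, 2712.
Check each in increasing order: 1766^1 ≡ 1766;  1766^2 ≡ 1519;  1766^3 ≡ 2110;  1766^4 ≡ 1311;  1766^6 ≡ 67;  1766^8 ≡ 1392;  1766^12 ≡ 1776;  1766^24 ≡ 1670;  1766^113 ≡ 1211;  1766^226 ≡ 1501;  1766^339 ≡ 1.
Smallest exponent giving 1 is 339.

339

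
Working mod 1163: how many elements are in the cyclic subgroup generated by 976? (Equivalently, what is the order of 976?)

581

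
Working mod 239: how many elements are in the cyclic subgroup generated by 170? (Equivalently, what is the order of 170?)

The order of 170 must divide p − 1 = 238 = 2 · 7 · 17.
Divisors: 1, 2, 7, 14, 17, 34, 119, 238.
Check each in increasing order: 170^1 ≡ 170;  170^2 ≡ 220;  170^7 ≡ 51;  170^14 ≡ 211;  170^17 ≡ 98;  170^34 ≡ 44;  170^119 ≡ 1.
Smallest exponent giving 1 is 119.

119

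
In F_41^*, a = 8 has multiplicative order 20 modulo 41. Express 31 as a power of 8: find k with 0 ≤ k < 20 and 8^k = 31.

Successive powers of 8 modulo 41:
  8^0=1  8^1=8  8^2=23  8^3=20  8^4=37  8^5=9
  8^6=31
So 8^6 ≡ 31 (mod 41), giving k = 6.

6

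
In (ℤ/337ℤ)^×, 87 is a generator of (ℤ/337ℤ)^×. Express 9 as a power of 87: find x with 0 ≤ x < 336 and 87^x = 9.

220

Baby-step giant-step with m = ceil(sqrt(336)) = 19.
Baby table (87^j mod 337 for j=0..18):
  0:1  1:87  2:155  3:5  4:98  5:101  6:25  7:153
  8:168  9:125  10:91  11:166  12:288  13:118  14:156  15:92
  16:253  17:106  18:123
Giant step factor: 87^(-19) ≡ 203 (mod 337).
Scan 9·203^i mod 337 for i = 0, 1, …:
  i=0: 9   i=1: 142   i=2: 181   i=3: 10
  i=4: 8   i=5: 276   i=6: 86   i=7: 271
  i=8: 82   i=9: 133   i=10: 39   i=11: 166
Match at i=11, j=11: x = 11·19 + 11 = 220.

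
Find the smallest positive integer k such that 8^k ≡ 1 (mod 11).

10

The order of 8 must divide p − 1 = 10 = 2 · 5.
Divisors: 1, 2, 5, 10.
Check each in increasing order: 8^1 ≡ 8;  8^2 ≡ 9;  8^5 ≡ 10;  8^10 ≡ 1.
Smallest exponent giving 1 is 10.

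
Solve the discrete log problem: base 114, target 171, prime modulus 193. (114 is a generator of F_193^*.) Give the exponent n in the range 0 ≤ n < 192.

191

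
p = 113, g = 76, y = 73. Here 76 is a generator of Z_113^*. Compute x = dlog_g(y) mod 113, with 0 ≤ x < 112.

77

Baby-step giant-step with m = ceil(sqrt(112)) = 11.
Baby table (76^j mod 113 for j=0..10):
  0:1  1:76  2:13  3:84  4:56  5:75  6:50  7:71
  8:85  9:19  10:88
Giant step factor: 76^(-11) ≡ 70 (mod 113).
Scan 73·70^i mod 113 for i = 0, 1, …:
  i=0: 73   i=1: 25   i=2: 55   i=3: 8
  i=4: 108   i=5: 102   i=6: 21   i=7: 1
Match at i=7, j=0: x = 7·11 + 0 = 77.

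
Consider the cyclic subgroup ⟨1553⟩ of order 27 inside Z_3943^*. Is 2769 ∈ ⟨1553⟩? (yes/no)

yes

2769 ∈ ⟨1553⟩ iff 2769^27 ≡ 1 (mod 3943), since |⟨1553⟩| = 27.
2769^27 mod 3943 = 1.
Since 1 = 1, 2769 lies in the subgroup.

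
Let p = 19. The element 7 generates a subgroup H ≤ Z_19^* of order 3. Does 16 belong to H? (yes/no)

⟨7⟩ has order 3; its elements mod 19 are {1, 7, 11}.
16 is not in this set.

no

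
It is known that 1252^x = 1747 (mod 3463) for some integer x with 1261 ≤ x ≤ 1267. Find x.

Compute 1252^1261 mod 3463 = 1448, then multiply by 1252 repeatedly:
  1252^1261=1448  1252^1262=1747
Found 1747 at exponent 1262.

1262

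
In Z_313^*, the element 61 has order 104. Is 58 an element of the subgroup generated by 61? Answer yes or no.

yes

58 ∈ ⟨61⟩ iff 58^104 ≡ 1 (mod 313), since |⟨61⟩| = 104.
58^104 mod 313 = 1.
Since 1 = 1, 58 lies in the subgroup.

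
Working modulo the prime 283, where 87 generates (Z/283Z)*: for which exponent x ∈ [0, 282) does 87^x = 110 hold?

Baby-step giant-step with m = ceil(sqrt(282)) = 17.
Baby table (87^j mod 283 for j=0..16):
  0:1  1:87  2:211  3:245  4:90  5:189  6:29  7:259
  8:176  9:30  10:63  11:104  12:275  13:153  14:10  15:21
  16:129
Giant step factor: 87^(-17) ≡ 35 (mod 283).
Scan 110·35^i mod 283 for i = 0, 1, …:
  i=0: 110   i=1: 171   i=2: 42   i=3: 55
  i=4: 227   i=5: 21
Match at i=5, j=15: x = 5·17 + 15 = 100.

100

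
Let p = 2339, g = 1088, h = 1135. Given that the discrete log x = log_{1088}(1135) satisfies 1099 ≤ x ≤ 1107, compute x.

Compute 1088^1099 mod 2339 = 618, then multiply by 1088 repeatedly:
  1088^1099=618  1088^1100=1091  1088^1101=1135
Found 1135 at exponent 1101.

1101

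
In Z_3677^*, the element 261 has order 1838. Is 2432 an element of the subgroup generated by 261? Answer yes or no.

2432 ∈ ⟨261⟩ iff 2432^1838 ≡ 1 (mod 3677), since |⟨261⟩| = 1838.
2432^1838 mod 3677 = 1.
Since 1 = 1, 2432 lies in the subgroup.

yes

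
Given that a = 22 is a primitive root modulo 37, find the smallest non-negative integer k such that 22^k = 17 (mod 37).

Successive powers of 22 modulo 37:
  22^0=1  22^1=22  22^2=3  22^3=29  22^4=9  22^5=13
  22^6=27  22^7=2  22^8=7  22^9=6  22^10=21  22^11=18
  22^12=26  22^13=17
So 22^13 ≡ 17 (mod 37), giving k = 13.

13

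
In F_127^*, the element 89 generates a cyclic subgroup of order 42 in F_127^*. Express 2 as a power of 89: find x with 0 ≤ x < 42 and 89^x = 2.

36

Baby-step giant-step with m = ceil(sqrt(42)) = 7.
Baby table (89^j mod 127 for j=0..6):
  0:1  1:89  2:47  3:119  4:50  5:5  6:64
Giant step factor: 89^(-7) ≡ 20 (mod 127).
Scan 2·20^i mod 127 for i = 0, 1, …:
  i=0: 2   i=1: 40   i=2: 38   i=3: 125
  i=4: 87   i=5: 89
Match at i=5, j=1: x = 5·7 + 1 = 36.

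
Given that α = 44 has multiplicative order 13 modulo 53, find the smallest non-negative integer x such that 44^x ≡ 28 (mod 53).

2

Successive powers of 44 modulo 53:
  44^0=1  44^1=44  44^2=28
So 44^2 ≡ 28 (mod 53), giving x = 2.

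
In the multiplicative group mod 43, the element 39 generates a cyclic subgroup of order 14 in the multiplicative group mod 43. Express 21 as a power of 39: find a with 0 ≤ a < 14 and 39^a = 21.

10

Successive powers of 39 modulo 43:
  39^0=1  39^1=39  39^2=16  39^3=22  39^4=41  39^5=8
  39^6=11  39^7=42  39^8=4  39^9=27  39^10=21
So 39^10 ≡ 21 (mod 43), giving a = 10.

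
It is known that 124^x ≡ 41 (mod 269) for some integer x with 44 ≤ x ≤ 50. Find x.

Compute 124^44 mod 269 = 70, then multiply by 124 repeatedly:
  124^44=70  124^45=72  124^46=51  124^47=137  124^48=41
Found 41 at exponent 48.

48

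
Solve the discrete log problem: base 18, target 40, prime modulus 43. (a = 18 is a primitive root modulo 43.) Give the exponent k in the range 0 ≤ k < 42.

Successive powers of 18 modulo 43:
  18^0=1  18^1=18  18^2=23  18^3=27  18^4=13  18^5=19
  18^6=41  18^7=7  18^8=40
So 18^8 ≡ 40 (mod 43), giving k = 8.

8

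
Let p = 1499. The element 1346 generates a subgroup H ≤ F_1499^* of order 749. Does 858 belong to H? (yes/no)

yes

858 ∈ ⟨1346⟩ iff 858^749 ≡ 1 (mod 1499), since |⟨1346⟩| = 749.
858^749 mod 1499 = 1.
Since 1 = 1, 858 lies in the subgroup.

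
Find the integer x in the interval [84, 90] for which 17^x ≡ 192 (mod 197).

85

Compute 17^84 mod 197 = 104, then multiply by 17 repeatedly:
  17^84=104  17^85=192
Found 192 at exponent 85.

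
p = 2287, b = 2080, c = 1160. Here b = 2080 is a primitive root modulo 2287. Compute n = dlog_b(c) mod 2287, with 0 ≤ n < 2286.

1937

Baby-step giant-step with m = ceil(sqrt(2286)) = 48.
Baby table (2080^j mod 2287 for j=0..47):
  0:1  1:2080  2:1683  3:1530  4:1183  5:2115  6:1299  7:973
  8:2132  9:67  10:2140  11:698  12:1882  13:1503  14:2198  15:127
  16:1155  17:1050  18:2202  19:1586  20:1026  21:309  22:73  23:898
  24:1648  25:1914  26:1740  27:1166  28:1060  29:132  30:120  31:317
  32:704  33:640  34:166  35:2230  36:364  37:123  38:1983  39:1179
  40:656  41:1428  42:1714  43:1974  44:755  45:1518  46:1380  47:215
Giant step factor: 2080^(-48) ≡ 50 (mod 2287).
Scan 1160·50^i mod 2287 for i = 0, 1, …:
  i=0: 1160   i=1: 825   i=2: 84   i=3: 1913
  i=4: 1883   i=5: 383   i=6: 854   i=7: 1534
  i=8: 1229   i=9: 1988     …   i=39: 21
  i=40: 1050
Match at i=40, j=17: n = 40·48 + 17 = 1937.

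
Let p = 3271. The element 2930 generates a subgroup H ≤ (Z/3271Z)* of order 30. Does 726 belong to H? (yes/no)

726 ∈ ⟨2930⟩ iff 726^30 ≡ 1 (mod 3271), since |⟨2930⟩| = 30.
726^30 mod 3271 = 1.
Since 1 = 1, 726 lies in the subgroup.

yes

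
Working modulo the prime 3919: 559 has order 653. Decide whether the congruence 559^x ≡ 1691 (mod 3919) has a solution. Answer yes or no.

1691 ∈ ⟨559⟩ iff 1691^653 ≡ 1 (mod 3919), since |⟨559⟩| = 653.
1691^653 mod 3919 = 1.
Since 1 = 1, 1691 lies in the subgroup.

yes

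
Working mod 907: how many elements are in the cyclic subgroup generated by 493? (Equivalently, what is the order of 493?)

151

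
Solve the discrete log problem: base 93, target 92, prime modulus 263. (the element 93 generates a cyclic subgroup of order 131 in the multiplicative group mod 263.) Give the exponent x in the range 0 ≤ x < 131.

Baby-step giant-step with m = ceil(sqrt(131)) = 12.
Baby table (93^j mod 263 for j=0..11):
  0:1  1:93  2:233  3:103  4:111  5:66  6:89  7:124
  8:223  9:225  10:148  11:88
Giant step factor: 93^(-12) ≡ 17 (mod 263).
Scan 92·17^i mod 263 for i = 0, 1, …:
  i=0: 92   i=1: 249   i=2: 25   i=3: 162
  i=4: 124
Match at i=4, j=7: x = 4·12 + 7 = 55.

55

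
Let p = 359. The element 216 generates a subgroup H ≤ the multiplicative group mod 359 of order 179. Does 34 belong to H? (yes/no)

yes

34 ∈ ⟨216⟩ iff 34^179 ≡ 1 (mod 359), since |⟨216⟩| = 179.
34^179 mod 359 = 1.
Since 1 = 1, 34 lies in the subgroup.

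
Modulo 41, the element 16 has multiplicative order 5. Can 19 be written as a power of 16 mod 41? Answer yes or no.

⟨16⟩ has order 5; its elements mod 41 are {1, 10, 16, 18, 37}.
19 is not in this set.

no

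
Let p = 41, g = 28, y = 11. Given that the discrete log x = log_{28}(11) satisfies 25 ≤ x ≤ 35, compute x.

Compute 28^25 mod 41 = 38, then multiply by 28 repeatedly:
  28^25=38  28^26=39  28^27=26  28^28=31  28^29=7
  28^30=32  28^31=35  28^32=37  28^33=11
Found 11 at exponent 33.

33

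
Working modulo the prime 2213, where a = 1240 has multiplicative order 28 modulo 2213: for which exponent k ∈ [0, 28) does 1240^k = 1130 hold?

Successive powers of 1240 modulo 2213:
  1240^0=1  1240^1=1240  1240^2=1778  1240^3=572  1240^4=1120  1240^5=1249
  1240^6=1873  1240^7=1083  1240^8=1842  1240^9=264  1240^10=2049  1240^11=236
  1240^12=524  1240^13=1351  1240^14=2212  1240^15=973  1240^16=435  1240^17=1641
  1240^18=1093  1240^19=964  1240^20=340  1240^21=1130
So 1240^21 ≡ 1130 (mod 2213), giving k = 21.

21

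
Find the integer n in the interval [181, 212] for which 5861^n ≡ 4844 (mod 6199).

211

Compute 5861^181 mod 6199 = 188, then multiply by 5861 repeatedly:
  5861^181=188  5861^182=4645  5861^183=4536  5861^184=4184  5861^185=5379
  5861^186=4404  5861^187=5407  5861^188=1139  5861^189=5555  5861^190=707
  5861^191=2795  5861^192=3737  5861^193=1490  5861^194=4698  5861^195=5219
  5861^196=2693  5861^197=1019  5861^198=2722  5861^199=3615  5861^200=5532
  5861^201=2282  5861^202=3559  5861^203=5863  5861^204=1986  5861^205=4423
  5861^206=5184  5861^207=2125  5861^208=834  5861^209=3262  5861^210=866
  5861^211=4844
Found 4844 at exponent 211.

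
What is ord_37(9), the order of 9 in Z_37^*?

9

The order of 9 must divide p − 1 = 36 = 2^2 · 3^2.
Divisors: 1, 2, 3, 4, 6, 9, 12, 18, 36.
Check each in increasing order: 9^1 ≡ 9;  9^2 ≡ 7;  9^3 ≡ 26;  9^4 ≡ 12;  9^6 ≡ 10;  9^9 ≡ 1.
Smallest exponent giving 1 is 9.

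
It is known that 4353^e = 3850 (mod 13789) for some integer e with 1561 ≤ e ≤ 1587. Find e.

1577

Compute 4353^1561 mod 13789 = 9844, then multiply by 4353 repeatedly:
  4353^1561=9844  4353^1562=8509  4353^1563=2423  4353^1564=12523  4353^1565=4702
  4353^1566=4930  4353^1567=4606  4353^1568=712  4353^1569=10600  4353^1570=3806
  4353^1571=6929  4353^1572=5394  4353^1573=11204  4353^1574=13108  4353^1575=242
  4353^1576=5462  4353^1577=3850
Found 3850 at exponent 1577.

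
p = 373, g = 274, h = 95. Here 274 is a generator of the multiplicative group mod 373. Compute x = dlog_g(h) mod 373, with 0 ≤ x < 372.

40

Baby-step giant-step with m = ceil(sqrt(372)) = 20.
Baby table (274^j mod 373 for j=0..19):
  0:1  1:274  2:103  3:247  4:165  5:77  6:210  7:98
  8:369  9:23  10:334  11:131  12:86  13:65  14:279  15:354
  16:16  17:281  18:156  19:222
Giant step factor: 274^(-20) ≡ 283 (mod 373).
Scan 95·283^i mod 373 for i = 0, 1, …:
  i=0: 95   i=1: 29   i=2: 1
Match at i=2, j=0: x = 2·20 + 0 = 40.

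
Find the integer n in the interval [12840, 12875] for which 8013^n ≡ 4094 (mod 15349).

12862

Compute 8013^12840 mod 15349 = 9136, then multiply by 8013 repeatedly:
  8013^12840=9136  8013^12841=7387  8013^12842=6287  8013^12843=2313  8013^12844=7826
  8013^12845=9073  8013^12846=9085  8013^12847=13147  8013^12848=6724  8013^12849=4422
  8013^12850=7994  8013^12851=4545  8013^12852=11257  8013^12853=11617  8013^12854=10685
  8013^12855=2183  8013^12856=9868  8013^12857=9585  8013^12858=13558  8013^12859=32
  8013^12860=10832  8013^12861=13570  8013^12862=4094
Found 4094 at exponent 12862.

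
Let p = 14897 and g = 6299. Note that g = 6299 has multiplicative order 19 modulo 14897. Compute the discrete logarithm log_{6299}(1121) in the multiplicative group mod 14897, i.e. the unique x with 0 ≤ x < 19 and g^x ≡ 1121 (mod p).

18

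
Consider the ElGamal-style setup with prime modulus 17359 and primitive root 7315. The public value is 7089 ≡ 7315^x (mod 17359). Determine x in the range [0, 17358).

Baby-step giant-step with m = ceil(sqrt(17358)) = 132.
Baby table (7315^j mod 17359 for j=0..131):
  0:1  1:7315  2:8787  3:13887  4:15896  5:8658  6:7638  7:10708
  8:5212  9:5416  10:4802  11:9373  12:12804  13:9455  14:5069  15:911
  16:15468  17:2458  18:13705  19:3850  20:6452  21:14618  22:16589  23:9125
  24:4020  25:154  26:15534  27:16555  28:3441  29:365  30:14048  31:13199
  32:17286  33:4134  34:832  35:10430  36:2645  37:10249  38:15273  39:16830
  40:1422  41:3889  42:13993  43:10131  44:2694  45:4145  46:11861  47:2933
  48:16530  49:11515  50:6357  51:14053  52:15056  53:9144  54:4133  55:10876
  56:1643  57:6117  58:11712  59:6615  60:9192  61:8073  62:16036  63:8577
  64:5329  65:10680  66:8700  67:2406  68:15223  69:15619  70:13406  71:3899
  72:348  73:11206  74:2692  75:6874  76:11646  77:9877  78:2097  79:11558
  80:8440  81:9996  82:4632  83:15671  84:11888  85:9489  86:10753  87:4566
  88:1574  89:4793  90:12974  91:3157  92:5985  93:877  94:9784  95:16162
  96:10240  97:1515  98:7183  99:15311  100:17056  101:5507  102:10825  103:10476
  104:9314  105:15194  106:11792  107:1609  108:433  109:8057  110:3150  111:6857
  112:8804  113:16729  114:9044  115:1711  116:126  117:1663  118:13545  119:13862
  120:6611  121:14650  122:7643  123:12565  124:14429  125:5415  126:14846  127:586
  128:16276  129:10918  130:13770  131:10632
Giant step factor: 7315^(-132) ≡ 3067 (mod 17359).
Scan 7089·3067^i mod 17359 for i = 0, 1, …:
  i=0: 7089   i=1: 8495   i=2: 15665   i=3: 12202
  i=4: 14889   i=5: 10393   i=6: 4207   i=7: 5132
  i=8: 12590   i=9: 7114     …   i=56: 5409
  i=57: 11558
Match at i=57, j=79: x = 57·132 + 79 = 7603.

7603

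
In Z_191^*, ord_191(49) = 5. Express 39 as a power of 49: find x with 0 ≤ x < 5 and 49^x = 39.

4

Successive powers of 49 modulo 191:
  49^0=1  49^1=49  49^2=109  49^3=184  49^4=39
So 49^4 ≡ 39 (mod 191), giving x = 4.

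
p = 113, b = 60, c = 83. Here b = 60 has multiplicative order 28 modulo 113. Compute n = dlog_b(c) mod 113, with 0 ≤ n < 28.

Successive powers of 60 modulo 113:
  60^0=1  60^1=60  60^2=97  60^3=57  60^4=30  60^5=105
  60^6=85  60^7=15  60^8=109  60^9=99  60^10=64  60^11=111
  60^12=106  60^13=32  60^14=112  60^15=53  60^16=16  60^17=56
  60^18=83
So 60^18 ≡ 83 (mod 113), giving n = 18.

18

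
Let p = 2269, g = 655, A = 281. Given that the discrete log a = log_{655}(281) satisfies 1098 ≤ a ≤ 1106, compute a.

Compute 655^1098 mod 2269 = 376, then multiply by 655 repeatedly:
  655^1098=376  655^1099=1228  655^1100=1114  655^1101=1321  655^1102=766
  655^1103=281
Found 281 at exponent 1103.

1103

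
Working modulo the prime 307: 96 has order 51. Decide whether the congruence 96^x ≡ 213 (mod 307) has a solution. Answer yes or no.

no

213 ∈ ⟨96⟩ iff 213^51 ≡ 1 (mod 307), since |⟨96⟩| = 51.
213^51 mod 307 = 18.
Since 18 ≠ 1, 213 does not lie in the subgroup.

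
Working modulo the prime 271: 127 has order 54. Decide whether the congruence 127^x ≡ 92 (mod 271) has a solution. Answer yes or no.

92 ∈ ⟨127⟩ iff 92^54 ≡ 1 (mod 271), since |⟨127⟩| = 54.
92^54 mod 271 = 187.
Since 187 ≠ 1, 92 does not lie in the subgroup.

no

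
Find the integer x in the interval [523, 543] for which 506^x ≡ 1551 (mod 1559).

543

Compute 506^523 mod 1559 = 487, then multiply by 506 repeatedly:
  506^523=487  506^524=100  506^525=712  506^526=143  506^527=644
  506^528=33  506^529=1108  506^530=967  506^531=1335  506^532=463
  506^533=428  506^534=1426  506^535=1298  506^536=449  506^537=1139
  506^538=1063  506^539=23  506^540=725  506^541=485  506^542=647
  506^543=1551
Found 1551 at exponent 543.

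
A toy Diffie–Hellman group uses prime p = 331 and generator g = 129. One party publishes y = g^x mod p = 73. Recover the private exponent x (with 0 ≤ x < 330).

Baby-step giant-step with m = ceil(sqrt(330)) = 19.
Baby table (129^j mod 331 for j=0..18):
  0:1  1:129  2:91  3:154  4:6  5:112  6:215  7:262
  8:36  9:10  10:297  11:248  12:216  13:60  14:127  15:164
  16:303  17:29  18:100
Giant step factor: 129^(-19) ≡ 147 (mod 331).
Scan 73·147^i mod 331 for i = 0, 1, …:
  i=0: 73   i=1: 139   i=2: 242   i=3: 157
  i=4: 240   i=5: 194   i=6: 52   i=7: 31
  i=8: 254   i=9: 266   i=10: 44   i=11: 179
  i=12: 164
Match at i=12, j=15: x = 12·19 + 15 = 243.

243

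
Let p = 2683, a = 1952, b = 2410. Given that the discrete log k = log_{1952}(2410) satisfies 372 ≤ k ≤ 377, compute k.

Compute 1952^372 mod 2683 = 2628, then multiply by 1952 repeatedly:
  1952^372=2628  1952^373=2643  1952^374=2410
Found 2410 at exponent 374.

374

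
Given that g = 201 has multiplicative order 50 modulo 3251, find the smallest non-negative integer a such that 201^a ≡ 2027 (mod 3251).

Baby-step giant-step with m = ceil(sqrt(50)) = 8.
Baby table (201^j mod 3251 for j=0..7):
  0:1  1:201  2:1389  3:2854  4:1478  5:1237  6:1561  7:1665
Giant step factor: 201^(-8) ≡ 2542 (mod 3251).
Scan 2027·2542^i mod 3251 for i = 0, 1, …:
  i=0: 2027   i=1: 3050   i=2: 2716   i=3: 2199
  i=4: 1389
Match at i=4, j=2: a = 4·8 + 2 = 34.

34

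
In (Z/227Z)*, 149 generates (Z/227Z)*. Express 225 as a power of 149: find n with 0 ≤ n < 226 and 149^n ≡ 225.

158

Baby-step giant-step with m = ceil(sqrt(226)) = 16.
Baby table (149^j mod 227 for j=0..15):
  0:1  1:149  2:182  3:105  4:209  5:42  6:129  7:153
  8:97  9:152  10:175  11:197  12:70  13:215  14:28  15:86
Giant step factor: 149^(-16) ≡ 69 (mod 227).
Scan 225·69^i mod 227 for i = 0, 1, …:
  i=0: 225   i=1: 89   i=2: 12   i=3: 147
  i=4: 155   i=5: 26   i=6: 205   i=7: 71
  i=8: 132   i=9: 28
Match at i=9, j=14: n = 9·16 + 14 = 158.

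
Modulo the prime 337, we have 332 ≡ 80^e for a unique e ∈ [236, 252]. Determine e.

Compute 80^236 mod 337 = 319, then multiply by 80 repeatedly:
  80^236=319  80^237=245  80^238=54  80^239=276  80^240=175
  80^241=183  80^242=149  80^243=125  80^244=227  80^245=299
  80^246=330  80^247=114  80^248=21  80^249=332
Found 332 at exponent 249.

249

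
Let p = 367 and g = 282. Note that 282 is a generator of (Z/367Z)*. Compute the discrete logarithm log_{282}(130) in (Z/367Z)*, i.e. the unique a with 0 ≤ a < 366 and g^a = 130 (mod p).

293

Baby-step giant-step with m = ceil(sqrt(366)) = 20.
Baby table (282^j mod 367 for j=0..19):
  0:1  1:282  2:252  3:233  4:13  5:363  6:340  7:93
  8:169  9:315  10:16  11:108  12:362  13:58  14:208  15:303
  16:302  17:20  18:135  19:269
Giant step factor: 282^(-20) ≡ 162 (mod 367).
Scan 130·162^i mod 367 for i = 0, 1, …:
  i=0: 130   i=1: 141   i=2: 88   i=3: 310
  i=4: 308   i=5: 351   i=6: 344   i=7: 311
  i=8: 103   i=9: 171     …   i=13: 168
  i=14: 58
Match at i=14, j=13: a = 14·20 + 13 = 293.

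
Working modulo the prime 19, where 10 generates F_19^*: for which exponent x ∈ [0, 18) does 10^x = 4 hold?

Successive powers of 10 modulo 19:
  10^0=1  10^1=10  10^2=5  10^3=12  10^4=6  10^5=3
  10^6=11  10^7=15  10^8=17  10^9=18  10^10=9  10^11=14
  10^12=7  10^13=13  10^14=16  10^15=8  10^16=4
So 10^16 ≡ 4 (mod 19), giving x = 16.

16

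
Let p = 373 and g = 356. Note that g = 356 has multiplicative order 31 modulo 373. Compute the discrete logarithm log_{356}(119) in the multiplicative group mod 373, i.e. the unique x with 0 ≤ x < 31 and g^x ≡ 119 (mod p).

Successive powers of 356 modulo 373:
  356^0=1  356^1=356  356^2=289  356^3=309  356^4=342  356^5=154
  356^6=366  356^7=119
So 356^7 ≡ 119 (mod 373), giving x = 7.

7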